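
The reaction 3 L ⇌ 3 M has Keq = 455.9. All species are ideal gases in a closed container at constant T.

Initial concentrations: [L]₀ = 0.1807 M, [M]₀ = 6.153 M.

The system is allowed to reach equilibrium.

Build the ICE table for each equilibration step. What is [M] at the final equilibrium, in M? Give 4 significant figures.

[M]_eq = 5.605 M

Q₀ = 3.9481e+04 vs Keq = 455.9 ⇒ Q>K, reverse
Step 1:
                  L         M
  Initial    0.1807     6.153
  Change     0.5476   -0.5476
  Equil      0.7283     5.605
  solve Keq expr → x = -0.1825; check Q = 455.9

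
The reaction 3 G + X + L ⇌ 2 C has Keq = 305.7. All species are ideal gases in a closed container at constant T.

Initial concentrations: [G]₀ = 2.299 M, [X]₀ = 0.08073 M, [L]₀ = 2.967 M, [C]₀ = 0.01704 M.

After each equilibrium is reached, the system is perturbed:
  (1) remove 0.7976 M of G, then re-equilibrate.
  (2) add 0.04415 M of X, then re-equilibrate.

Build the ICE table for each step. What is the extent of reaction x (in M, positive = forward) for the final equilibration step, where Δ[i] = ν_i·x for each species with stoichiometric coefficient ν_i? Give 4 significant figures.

Q₀ = 9.9763e-05 vs Keq = 305.7 ⇒ Q<K, forward
Step 1:
                  G         X         L         C
  Initial     2.299   0.08073     2.967   0.01704
  Change    -0.2422  -0.08073  -0.08073    0.1615
  Equil       2.057 4.1497e-06     2.886    0.1785
  solve Keq expr → x = 0.08073; check Q = 305.7
Then remove 0.7976 M of G.
Step 2:
                  G         X         L         C
  Initial     1.259 4.1497e-06     2.886    0.1785
  Change  4.1781e-05 1.3927e-05 1.3927e-05 -2.7854e-05
  Equil       1.259 1.8077e-05     2.886    0.1785
  solve Keq expr → x = -1.3927e-05; check Q = 305.7
Then add 0.04415 M of X.
Step 3:
                  G         X         L         C
  Initial     1.259   0.04417     2.886    0.1785
  Change    -0.1323  -0.04411  -0.04411   0.08822
  Equil       1.127 5.7195e-05     2.842    0.2667
  solve Keq expr → x = 0.04411; check Q = 305.7

x = 0.04411 M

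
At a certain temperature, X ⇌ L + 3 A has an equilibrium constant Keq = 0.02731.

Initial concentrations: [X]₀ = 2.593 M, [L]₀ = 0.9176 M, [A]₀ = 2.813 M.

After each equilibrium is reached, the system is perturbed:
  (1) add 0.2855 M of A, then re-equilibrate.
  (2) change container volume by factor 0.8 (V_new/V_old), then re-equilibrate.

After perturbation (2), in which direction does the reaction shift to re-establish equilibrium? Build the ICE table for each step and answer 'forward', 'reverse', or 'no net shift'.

Direction: reverse

Q₀ = 7.877 vs Keq = 0.02731 ⇒ Q>K, reverse
Step 1:
                  X         L         A
  I           2.593    0.9176     2.813
  C          0.6924   -0.6924    -2.077
  E           3.285    0.2252    0.7358
  solve Keq expr → x = -0.6924; check Q = 0.02731
Then add 0.2855 M of A.
Step 2:
                  X         L         A
  I           3.285    0.2252     1.021
  C          0.0643   -0.0643   -0.1929
  E            3.35    0.1609    0.8284
  solve Keq expr → x = -0.0643; check Q = 0.02731
Then change container volume by factor 0.8 (V_new/V_old).
Step 3:
                  X         L         A
  I           4.187    0.2011     1.036
  C         0.04418  -0.04418   -0.1325
  E           4.231     0.157     0.903
  solve Keq expr → x = -0.04418; check Q = 0.02731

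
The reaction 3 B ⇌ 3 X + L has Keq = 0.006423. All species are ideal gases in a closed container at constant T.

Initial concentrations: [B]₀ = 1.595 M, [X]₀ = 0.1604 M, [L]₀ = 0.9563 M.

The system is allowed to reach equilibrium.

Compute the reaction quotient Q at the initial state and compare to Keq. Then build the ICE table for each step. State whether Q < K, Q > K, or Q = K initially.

Q₀ = 9.7258e-04; Q < K (proceeds forward)

Q₀ = 9.7258e-04 vs Keq = 0.006423 ⇒ Q<K, forward
Step 1:
                    B           X           L
  I             1.595      0.1604      0.9563
  C           -0.1152      0.1152     0.03839
  E              1.48      0.2756      0.9947
  solve Keq expr → x = 0.03839; check Q = 0.006423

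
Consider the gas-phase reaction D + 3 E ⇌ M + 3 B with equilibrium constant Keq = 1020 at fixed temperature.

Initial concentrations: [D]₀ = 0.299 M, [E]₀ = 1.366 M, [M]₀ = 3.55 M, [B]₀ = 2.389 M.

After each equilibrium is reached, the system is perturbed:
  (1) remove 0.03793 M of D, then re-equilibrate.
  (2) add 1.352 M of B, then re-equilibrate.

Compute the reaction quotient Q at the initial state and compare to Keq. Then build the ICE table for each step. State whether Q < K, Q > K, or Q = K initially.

Q₀ = 63.51 vs Keq = 1020 ⇒ Q<K, forward
Step 1:
                  D         E         M         B
  init        0.299     1.366      3.55     2.389
  Δ         -0.1656   -0.4969    0.1656    0.4969
  eq         0.1334    0.8691     3.716     2.886
  solve Keq expr → x = 0.1656; check Q = 1020
Then remove 0.03793 M of D.
Step 2:
                  D         E         M         B
  init      0.09544    0.8691     3.716     2.886
  Δ         0.01438   0.04313  -0.01438  -0.04313
  eq         0.1098    0.9122     3.701     2.843
  solve Keq expr → x = -0.01438; check Q = 1020
Then add 1.352 M of B.
Step 3:
                  D         E         M         B
  init       0.1098    0.9122     3.701     4.195
  Δ          0.0626    0.1878   -0.0626   -0.1878
  eq         0.1724       1.1     3.639     4.007
  solve Keq expr → x = -0.0626; check Q = 1020

Q₀ = 63.51; Q < K (proceeds forward)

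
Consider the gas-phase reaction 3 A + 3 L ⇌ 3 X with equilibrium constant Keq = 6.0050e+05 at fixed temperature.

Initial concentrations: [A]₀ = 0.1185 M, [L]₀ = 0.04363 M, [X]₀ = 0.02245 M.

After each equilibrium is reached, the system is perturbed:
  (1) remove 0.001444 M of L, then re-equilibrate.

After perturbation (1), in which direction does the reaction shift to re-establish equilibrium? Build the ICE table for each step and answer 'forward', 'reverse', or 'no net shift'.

Direction: reverse

Q₀ = 81.87 vs Keq = 6.0050e+05 ⇒ Q<K, forward
Step 1:
                  A         L         X
  Initial    0.1185   0.04363   0.02245
  Change   -0.03538  -0.03538   0.03538
  Equil     0.08312  0.008247   0.05783
  solve Keq expr → x = 0.01179; check Q = 6.0050e+05
Then remove 0.001444 M of L.
Step 2:
                  A         L         X
  Initial   0.08312  0.006803   0.05783
  Change   0.001166  0.001166 -0.001166
  Equil     0.08428  0.007969   0.05667
  solve Keq expr → x = -3.8865e-04; check Q = 6.0050e+05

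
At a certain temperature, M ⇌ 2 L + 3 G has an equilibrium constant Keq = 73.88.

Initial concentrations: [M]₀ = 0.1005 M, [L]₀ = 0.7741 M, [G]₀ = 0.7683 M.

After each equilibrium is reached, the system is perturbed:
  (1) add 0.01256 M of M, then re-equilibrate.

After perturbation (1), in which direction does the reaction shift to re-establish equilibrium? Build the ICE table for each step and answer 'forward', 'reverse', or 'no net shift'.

Q₀ = 2.704 vs Keq = 73.88 ⇒ Q<K, forward
Step 1:
                   M          L          G
  Initial     0.1005     0.7741     0.7683
  Change     -0.0872     0.1744     0.2616
  Equil       0.0133     0.9485       1.03
  solve Keq expr → x = 0.0872; check Q = 73.88
Then add 0.01256 M of M.
Step 2:
                   M          L          G
  Initial    0.02586     0.9485       1.03
  Change    -0.01063    0.02125    0.03188
  Equil      0.01524     0.9697      1.062
  solve Keq expr → x = 0.01063; check Q = 73.88

Direction: forward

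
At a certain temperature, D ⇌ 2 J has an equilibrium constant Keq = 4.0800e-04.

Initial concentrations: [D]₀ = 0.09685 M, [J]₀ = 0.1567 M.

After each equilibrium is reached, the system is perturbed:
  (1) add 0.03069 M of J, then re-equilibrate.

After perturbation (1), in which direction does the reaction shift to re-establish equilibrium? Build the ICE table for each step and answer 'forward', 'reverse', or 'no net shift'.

Q₀ = 0.2535 vs Keq = 4.0800e-04 ⇒ Q>K, reverse
Step 1:
                  D         J
  Initial   0.09685    0.1567
  Change    0.07417   -0.1483
  Equil       0.171  0.008353
  solve Keq expr → x = -0.07417; check Q = 4.0800e-04
Then add 0.03069 M of J.
Step 2:
                  D         J
  Initial     0.171   0.03904
  Change    0.01516  -0.03033
  Equil      0.1862  0.008716
  solve Keq expr → x = -0.01516; check Q = 4.0800e-04

Direction: reverse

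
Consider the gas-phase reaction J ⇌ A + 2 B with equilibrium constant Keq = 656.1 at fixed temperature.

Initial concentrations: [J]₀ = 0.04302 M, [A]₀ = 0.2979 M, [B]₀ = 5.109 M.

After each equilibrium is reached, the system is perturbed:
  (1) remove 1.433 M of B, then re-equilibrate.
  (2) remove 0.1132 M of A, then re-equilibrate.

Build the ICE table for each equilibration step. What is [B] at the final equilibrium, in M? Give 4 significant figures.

[B]_eq = 3.752 M

Q₀ = 180.7 vs Keq = 656.1 ⇒ Q<K, forward
Step 1:
                  J         A         B
  init      0.04302    0.2979     5.109
  Δ        -0.02968   0.02968   0.05937
  eq        0.01334    0.3276     5.168
  solve Keq expr → x = 0.02968; check Q = 656.1
Then remove 1.433 M of B.
Step 2:
                  J         A         B
  init      0.01334    0.3276     3.735
  Δ       -0.006192  0.006192   0.01238
  eq       0.007145    0.3338     3.748
  solve Keq expr → x = 0.006192; check Q = 656.1
Then remove 0.1132 M of A.
Step 3:
                  J         A         B
  init     0.007145    0.2206     3.748
  Δ       -0.002361  0.002361  0.004722
  eq       0.004785    0.2229     3.752
  solve Keq expr → x = 0.002361; check Q = 656.1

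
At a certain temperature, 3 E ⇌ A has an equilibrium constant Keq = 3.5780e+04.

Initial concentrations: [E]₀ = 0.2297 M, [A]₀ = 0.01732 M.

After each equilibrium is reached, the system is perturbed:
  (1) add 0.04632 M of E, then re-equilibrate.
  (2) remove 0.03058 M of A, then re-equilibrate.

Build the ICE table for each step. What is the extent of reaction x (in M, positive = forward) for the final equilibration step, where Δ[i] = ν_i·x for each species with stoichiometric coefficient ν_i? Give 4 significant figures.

Q₀ = 1.429 vs Keq = 3.5780e+04 ⇒ Q<K, forward
Step 1:
                   E          A
  init        0.2297    0.01732
  Δ          -0.2161    0.07204
  eq         0.01357    0.08936
  solve Keq expr → x = 0.07204; check Q = 3.5780e+04
Then add 0.04632 M of E.
Step 2:
                   E          A
  init       0.05989    0.08936
  Δ         -0.04559     0.0152
  eq          0.0143     0.1046
  solve Keq expr → x = 0.0152; check Q = 3.5780e+04
Then remove 0.03058 M of A.
Step 3:
                   E          A
  init        0.0143    0.07398
  Δ        -0.001528 5.0935e-04
  eq         0.01277    0.07449
  solve Keq expr → x = 5.0935e-04; check Q = 3.5780e+04

x = 5.0935e-04 M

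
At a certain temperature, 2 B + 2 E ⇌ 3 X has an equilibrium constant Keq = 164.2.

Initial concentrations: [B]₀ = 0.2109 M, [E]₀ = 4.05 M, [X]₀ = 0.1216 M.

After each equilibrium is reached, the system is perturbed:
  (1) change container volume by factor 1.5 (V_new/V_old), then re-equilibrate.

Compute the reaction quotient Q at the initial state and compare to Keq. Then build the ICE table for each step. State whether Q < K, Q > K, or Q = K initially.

Q₀ = 0.002465 vs Keq = 164.2 ⇒ Q<K, forward
Step 1:
                  B         E         X
  init       0.2109      4.05    0.1216
  Δ         -0.2052   -0.2052    0.3078
  eq       0.005711     3.845    0.4294
  solve Keq expr → x = 0.1026; check Q = 164.2
Then change container volume by factor 1.5 (V_new/V_old).
Step 2:
                  B         E         X
  init     0.003807     2.563    0.2863
  Δ       8.2401e-04 8.2401e-04 -0.001236
  eq       0.004631     2.564     0.285
  solve Keq expr → x = -4.1201e-04; check Q = 164.2

Q₀ = 0.002465; Q < K (proceeds forward)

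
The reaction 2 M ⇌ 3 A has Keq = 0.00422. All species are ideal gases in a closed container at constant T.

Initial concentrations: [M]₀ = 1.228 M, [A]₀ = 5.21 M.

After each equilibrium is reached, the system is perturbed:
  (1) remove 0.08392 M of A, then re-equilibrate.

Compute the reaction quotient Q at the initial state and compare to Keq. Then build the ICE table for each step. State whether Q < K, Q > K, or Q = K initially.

Q₀ = 93.78; Q > K (proceeds reverse)

Q₀ = 93.78 vs Keq = 0.00422 ⇒ Q>K, reverse
Step 1:
                    M           A
  I             1.228        5.21
  C             3.184      -4.775
  E             4.412      0.4347
  solve Keq expr → x = -1.592; check Q = 0.00422
Then remove 0.08392 M of A.
Step 2:
                    M           A
  I             4.412      0.3508
  C          -0.05359     0.08039
  E             4.358      0.4311
  solve Keq expr → x = 0.0268; check Q = 0.00422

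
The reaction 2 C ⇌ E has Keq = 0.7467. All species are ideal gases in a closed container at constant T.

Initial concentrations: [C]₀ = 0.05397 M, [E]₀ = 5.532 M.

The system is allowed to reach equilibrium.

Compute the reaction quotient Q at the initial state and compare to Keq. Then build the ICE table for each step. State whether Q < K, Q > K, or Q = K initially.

Q₀ = 1899; Q > K (proceeds reverse)

Q₀ = 1899 vs Keq = 0.7467 ⇒ Q>K, reverse
Step 1:
                   C          E
  I          0.05397      5.532
  C             2.36      -1.18
  E            2.414      4.352
  solve Keq expr → x = -1.18; check Q = 0.7467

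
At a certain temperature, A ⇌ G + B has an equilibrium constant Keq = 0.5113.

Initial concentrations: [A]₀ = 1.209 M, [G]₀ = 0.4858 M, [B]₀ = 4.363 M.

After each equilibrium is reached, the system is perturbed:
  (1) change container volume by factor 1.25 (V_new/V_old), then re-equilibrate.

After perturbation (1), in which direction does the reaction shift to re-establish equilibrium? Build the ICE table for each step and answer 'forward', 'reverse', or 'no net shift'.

Q₀ = 1.753 vs Keq = 0.5113 ⇒ Q>K, reverse
Step 1:
                    A           G           B
  init          1.209      0.4858       4.363
  Δ            0.2965     -0.2965     -0.2965
  eq            1.506      0.1893       4.066
  solve Keq expr → x = -0.2965; check Q = 0.5113
Then change container volume by factor 1.25 (V_new/V_old).
Step 2:
                    A           G           B
  init          1.204      0.1514       3.253
  Δ           -0.0312      0.0312      0.0312
  eq            1.173      0.1826       3.284
  solve Keq expr → x = 0.0312; check Q = 0.5113

Direction: forward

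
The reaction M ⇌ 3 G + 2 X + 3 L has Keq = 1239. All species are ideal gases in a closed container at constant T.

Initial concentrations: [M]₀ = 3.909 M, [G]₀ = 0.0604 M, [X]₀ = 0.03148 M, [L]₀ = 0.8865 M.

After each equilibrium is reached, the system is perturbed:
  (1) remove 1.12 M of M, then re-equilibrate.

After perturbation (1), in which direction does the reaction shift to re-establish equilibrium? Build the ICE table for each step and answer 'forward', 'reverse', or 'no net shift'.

Q₀ = 3.8918e-08 vs Keq = 1239 ⇒ Q<K, forward
Step 1:
                   M          G          X          L
  Initial      3.909     0.0604    0.03148     0.8865
  Change     -0.9165       2.75      1.833       2.75
  Equil        2.992       2.81      1.865      3.636
  solve Keq expr → x = 0.9165; check Q = 1239
Then remove 1.12 M of M.
Step 2:
                   M          G          X          L
  Initial      1.872       2.81      1.865      3.636
  Change      0.0547    -0.1641    -0.1094    -0.1641
  Equil        1.927      2.646      1.755      3.472
  solve Keq expr → x = -0.0547; check Q = 1239

Direction: reverse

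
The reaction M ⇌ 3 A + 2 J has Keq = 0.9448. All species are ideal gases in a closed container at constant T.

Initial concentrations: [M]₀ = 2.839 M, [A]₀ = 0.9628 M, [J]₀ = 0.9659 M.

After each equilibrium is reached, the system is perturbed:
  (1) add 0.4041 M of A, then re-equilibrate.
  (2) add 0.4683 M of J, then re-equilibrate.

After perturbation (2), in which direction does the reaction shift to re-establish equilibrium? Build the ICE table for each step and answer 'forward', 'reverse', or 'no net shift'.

Direction: reverse

Q₀ = 0.2933 vs Keq = 0.9448 ⇒ Q<K, forward
Step 1:
                   M          A          J
  I            2.839     0.9628     0.9659
  C         -0.09488     0.2847     0.1898
  E            2.744      1.247      1.156
  solve Keq expr → x = 0.09488; check Q = 0.9448
Then add 0.4041 M of A.
Step 2:
                   M          A          J
  I            2.744      1.652      1.156
  C          0.08408    -0.2522    -0.1682
  E            2.828      1.399     0.9875
  solve Keq expr → x = -0.08408; check Q = 0.9448
Then add 0.4683 M of J.
Step 3:
                   M          A          J
  I            2.828      1.399      1.456
  C          0.07561    -0.2268    -0.1512
  E            2.904      1.173      1.305
  solve Keq expr → x = -0.07561; check Q = 0.9448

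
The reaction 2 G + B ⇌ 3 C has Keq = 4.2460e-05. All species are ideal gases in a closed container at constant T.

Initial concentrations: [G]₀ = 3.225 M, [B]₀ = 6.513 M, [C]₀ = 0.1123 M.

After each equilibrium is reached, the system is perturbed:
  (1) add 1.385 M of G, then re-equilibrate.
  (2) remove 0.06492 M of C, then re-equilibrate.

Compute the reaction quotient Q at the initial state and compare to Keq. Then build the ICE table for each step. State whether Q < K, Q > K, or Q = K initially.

Q₀ = 2.0907e-05; Q < K (proceeds forward)

Q₀ = 2.0907e-05 vs Keq = 4.2460e-05 ⇒ Q<K, forward
Step 1:
                   G          B          C
  init         3.225      6.513     0.1123
  Δ         -0.01951  -0.009756    0.02927
  eq           3.205      6.503     0.1416
  solve Keq expr → x = 0.009756; check Q = 4.2460e-05
Then add 1.385 M of G.
Step 2:
                   G          B          C
  init          4.59      6.503     0.1416
  Δ         -0.02502   -0.01251    0.03753
  eq           4.565      6.491     0.1791
  solve Keq expr → x = 0.01251; check Q = 4.2460e-05
Then remove 0.06492 M of C.
Step 3:
                   G          B          C
  init         4.565      6.491     0.1142
  Δ         -0.04241   -0.02121    0.06362
  eq           4.523       6.47     0.1778
  solve Keq expr → x = 0.02121; check Q = 4.2460e-05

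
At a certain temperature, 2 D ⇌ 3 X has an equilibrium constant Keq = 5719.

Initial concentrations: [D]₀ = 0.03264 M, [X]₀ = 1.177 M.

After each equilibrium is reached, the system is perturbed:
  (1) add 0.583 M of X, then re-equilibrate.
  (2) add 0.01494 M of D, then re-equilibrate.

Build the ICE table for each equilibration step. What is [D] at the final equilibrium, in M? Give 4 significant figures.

Q₀ = 1530 vs Keq = 5719 ⇒ Q<K, forward
Step 1:
                  D         X
  Initial   0.03264     1.177
  Change   -0.01526   0.02289
  Equil     0.01738       1.2
  solve Keq expr → x = 0.00763; check Q = 5719
Then add 0.583 M of X.
Step 2:
                  D         X
  Initial   0.01738     1.783
  Change    0.01356  -0.02034
  Equil     0.03094     1.763
  solve Keq expr → x = -0.006781; check Q = 5719
Then add 0.01494 M of D.
Step 3:
                  D         X
  Initial   0.04588     1.763
  Change   -0.01437   0.02156
  Equil     0.03151     1.784
  solve Keq expr → x = 0.007185; check Q = 5719

[D]_eq = 0.03151 M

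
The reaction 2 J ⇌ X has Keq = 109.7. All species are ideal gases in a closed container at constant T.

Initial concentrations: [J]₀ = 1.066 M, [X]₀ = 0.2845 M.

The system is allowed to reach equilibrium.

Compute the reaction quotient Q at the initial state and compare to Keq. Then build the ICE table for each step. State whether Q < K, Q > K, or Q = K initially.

Q₀ = 0.2504 vs Keq = 109.7 ⇒ Q<K, forward
Step 1:
                   J          X
  init         1.066     0.2845
  Δ          -0.9819      0.491
  eq         0.08408     0.7755
  solve Keq expr → x = 0.491; check Q = 109.7

Q₀ = 0.2504; Q < K (proceeds forward)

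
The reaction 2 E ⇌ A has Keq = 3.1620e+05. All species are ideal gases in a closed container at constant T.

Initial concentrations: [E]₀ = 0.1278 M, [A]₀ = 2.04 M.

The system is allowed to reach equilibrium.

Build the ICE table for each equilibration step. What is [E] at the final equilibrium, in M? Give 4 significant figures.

Q₀ = 124.9 vs Keq = 3.1620e+05 ⇒ Q<K, forward
Step 1:
                    E           A
  I            0.1278        2.04
  C           -0.1252     0.06261
  E          0.002579       2.103
  solve Keq expr → x = 0.06261; check Q = 3.1620e+05

[E]_eq = 0.002579 M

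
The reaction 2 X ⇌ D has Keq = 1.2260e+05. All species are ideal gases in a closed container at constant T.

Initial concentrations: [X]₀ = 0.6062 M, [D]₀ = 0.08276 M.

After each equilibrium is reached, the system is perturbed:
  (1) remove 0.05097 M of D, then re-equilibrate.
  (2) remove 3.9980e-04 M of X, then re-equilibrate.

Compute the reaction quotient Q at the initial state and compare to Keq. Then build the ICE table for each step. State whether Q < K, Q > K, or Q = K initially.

Q₀ = 0.2252; Q < K (proceeds forward)

Q₀ = 0.2252 vs Keq = 1.2260e+05 ⇒ Q<K, forward
Step 1:
                    X           D
  I            0.6062     0.08276
  C           -0.6044      0.3022
  E          0.001772       0.385
  solve Keq expr → x = 0.3022; check Q = 1.2260e+05
Then remove 0.05097 M of D.
Step 2:
                    X           D
  I          0.001772       0.334
  C       -1.2132e-04  6.0660e-05
  E          0.001651      0.3341
  solve Keq expr → x = 6.0660e-05; check Q = 1.2260e+05
Then remove 3.9980e-04 M of X.
Step 3:
                    X           D
  I          0.001251      0.3341
  C        3.9931e-04 -1.9965e-04
  E           0.00165      0.3339
  solve Keq expr → x = -1.9965e-04; check Q = 1.2260e+05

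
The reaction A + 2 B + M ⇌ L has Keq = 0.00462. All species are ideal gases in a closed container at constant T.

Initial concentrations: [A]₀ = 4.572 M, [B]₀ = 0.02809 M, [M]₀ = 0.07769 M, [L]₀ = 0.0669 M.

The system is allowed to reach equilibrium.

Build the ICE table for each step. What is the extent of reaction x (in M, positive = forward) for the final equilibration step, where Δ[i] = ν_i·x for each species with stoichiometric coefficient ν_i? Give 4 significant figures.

Q₀ = 238.7 vs Keq = 0.00462 ⇒ Q>K, reverse
Step 1:
                    A           B           M           L
  Initial       4.572     0.02809     0.07769      0.0669
  Change      0.06682      0.1336     0.06682    -0.06682
  Equil         4.639      0.1617      0.1445  8.1006e-05
  solve Keq expr → x = -0.06682; check Q = 0.00462

x = -0.06682 M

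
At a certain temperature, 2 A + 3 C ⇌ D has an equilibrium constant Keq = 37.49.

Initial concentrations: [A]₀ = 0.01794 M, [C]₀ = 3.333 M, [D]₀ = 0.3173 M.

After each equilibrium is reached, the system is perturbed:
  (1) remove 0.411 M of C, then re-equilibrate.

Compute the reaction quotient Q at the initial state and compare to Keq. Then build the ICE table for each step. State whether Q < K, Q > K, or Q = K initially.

Q₀ = 26.63; Q < K (proceeds forward)

Q₀ = 26.63 vs Keq = 37.49 ⇒ Q<K, forward
Step 1:
                    A           C           D
  I           0.01794       3.333      0.3173
  C          -0.00276    -0.00414     0.00138
  E           0.01518       3.329      0.3187
  solve Keq expr → x = 0.00138; check Q = 37.49
Then remove 0.411 M of C.
Step 2:
                    A           C           D
  I           0.01518       2.918      0.3187
  C          0.003225    0.004838   -0.001613
  E           0.01841       2.923      0.3171
  solve Keq expr → x = -0.001613; check Q = 37.49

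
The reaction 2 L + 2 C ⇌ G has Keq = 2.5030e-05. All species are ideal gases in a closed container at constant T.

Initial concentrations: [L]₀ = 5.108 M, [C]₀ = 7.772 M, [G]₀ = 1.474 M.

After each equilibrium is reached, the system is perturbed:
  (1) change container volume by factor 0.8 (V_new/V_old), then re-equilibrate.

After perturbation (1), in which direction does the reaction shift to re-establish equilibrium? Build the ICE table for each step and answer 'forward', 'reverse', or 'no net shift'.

Q₀ = 9.3526e-04 vs Keq = 2.5030e-05 ⇒ Q>K, reverse
Step 1:
                    L           C           G
  Initial       5.108       7.772       1.474
  Change        2.624       2.624      -1.312
  Equil         7.732        10.4      0.1618
  solve Keq expr → x = -1.312; check Q = 2.5030e-05
Then change container volume by factor 0.8 (V_new/V_old).
Step 2:
                    L           C           G
  Initial       9.666          13      0.2022
  Change      -0.3026     -0.3026      0.1513
  Equil         9.363       12.69      0.3535
  solve Keq expr → x = 0.1513; check Q = 2.5030e-05

Direction: forward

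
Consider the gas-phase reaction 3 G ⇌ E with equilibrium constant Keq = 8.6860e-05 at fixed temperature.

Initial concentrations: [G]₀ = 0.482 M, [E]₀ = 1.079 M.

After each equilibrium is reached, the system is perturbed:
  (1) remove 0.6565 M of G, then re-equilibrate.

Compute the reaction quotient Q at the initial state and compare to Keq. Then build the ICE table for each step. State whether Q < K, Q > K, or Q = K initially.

Q₀ = 9.636 vs Keq = 8.6860e-05 ⇒ Q>K, reverse
Step 1:
                    G           E
  Initial       0.482       1.079
  Change        3.224      -1.075
  Equil         3.706     0.00442
  solve Keq expr → x = -1.075; check Q = 8.6860e-05
Then remove 0.6565 M of G.
Step 2:
                    G           E
  Initial       3.049     0.00442
  Change      0.00583   -0.001943
  Equil         3.055    0.002477
  solve Keq expr → x = -0.001943; check Q = 8.6860e-05

Q₀ = 9.636; Q > K (proceeds reverse)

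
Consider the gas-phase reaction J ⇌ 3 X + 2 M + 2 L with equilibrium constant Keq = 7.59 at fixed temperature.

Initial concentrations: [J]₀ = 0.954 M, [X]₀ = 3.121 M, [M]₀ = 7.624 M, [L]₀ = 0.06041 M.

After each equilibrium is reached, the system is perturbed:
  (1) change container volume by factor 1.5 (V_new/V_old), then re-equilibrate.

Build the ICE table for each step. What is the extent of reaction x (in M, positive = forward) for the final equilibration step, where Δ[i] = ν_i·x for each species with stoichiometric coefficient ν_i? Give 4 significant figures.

x = 0.04133 M

Q₀ = 6.76 vs Keq = 7.59 ⇒ Q<K, forward
Step 1:
                    J           X           M           L
  Initial       0.954       3.121       7.624     0.06041
  Change    -0.001682    0.005046    0.003364    0.003364
  Equil        0.9523       3.126       7.627     0.06377
  solve Keq expr → x = 0.001682; check Q = 7.59
Then change container volume by factor 1.5 (V_new/V_old).
Step 2:
                    J           X           M           L
  Initial      0.6349       2.084       5.085     0.04252
  Change     -0.04133       0.124     0.08267     0.08267
  Equil        0.5935       2.208       5.168      0.1252
  solve Keq expr → x = 0.04133; check Q = 7.59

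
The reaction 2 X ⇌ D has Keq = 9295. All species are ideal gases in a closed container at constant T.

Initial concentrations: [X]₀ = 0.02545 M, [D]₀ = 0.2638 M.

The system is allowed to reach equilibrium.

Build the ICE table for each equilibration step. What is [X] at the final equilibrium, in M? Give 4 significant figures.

Q₀ = 407.3 vs Keq = 9295 ⇒ Q<K, forward
Step 1:
                  X         D
  init      0.02545    0.2638
  Δ        -0.02002   0.01001
  eq       0.005428    0.2738
  solve Keq expr → x = 0.01001; check Q = 9295

[X]_eq = 0.005428 M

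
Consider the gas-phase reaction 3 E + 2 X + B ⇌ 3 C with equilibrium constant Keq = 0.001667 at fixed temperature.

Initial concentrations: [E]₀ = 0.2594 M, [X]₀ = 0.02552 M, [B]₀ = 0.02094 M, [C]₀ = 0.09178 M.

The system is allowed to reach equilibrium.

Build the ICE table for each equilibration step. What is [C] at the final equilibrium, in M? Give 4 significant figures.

[C]_eq = 0.002946 M

Q₀ = 3248 vs Keq = 0.001667 ⇒ Q>K, reverse
Step 1:
                    E           X           B           C
  init         0.2594     0.02552     0.02094     0.09178
  Δ           0.08883     0.05922     0.02961    -0.08883
  eq           0.3482     0.08474     0.05055    0.002946
  solve Keq expr → x = -0.02961; check Q = 0.001667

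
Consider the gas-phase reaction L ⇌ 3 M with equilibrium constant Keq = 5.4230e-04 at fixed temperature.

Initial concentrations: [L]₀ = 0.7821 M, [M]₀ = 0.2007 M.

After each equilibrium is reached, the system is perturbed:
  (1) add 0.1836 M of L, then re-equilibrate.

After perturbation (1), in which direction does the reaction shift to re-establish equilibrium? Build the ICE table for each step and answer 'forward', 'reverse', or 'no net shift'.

Direction: forward

Q₀ = 0.01034 vs Keq = 5.4230e-04 ⇒ Q>K, reverse
Step 1:
                  L         M
  Initial    0.7821    0.2007
  Change    0.04142   -0.1243
  Equil      0.8235   0.07644
  solve Keq expr → x = -0.04142; check Q = 5.4230e-04
Then add 0.1836 M of L.
Step 2:
                  L         M
  Initial     1.007   0.07644
  Change  -0.001752  0.005256
  Equil       1.005   0.08169
  solve Keq expr → x = 0.001752; check Q = 5.4230e-04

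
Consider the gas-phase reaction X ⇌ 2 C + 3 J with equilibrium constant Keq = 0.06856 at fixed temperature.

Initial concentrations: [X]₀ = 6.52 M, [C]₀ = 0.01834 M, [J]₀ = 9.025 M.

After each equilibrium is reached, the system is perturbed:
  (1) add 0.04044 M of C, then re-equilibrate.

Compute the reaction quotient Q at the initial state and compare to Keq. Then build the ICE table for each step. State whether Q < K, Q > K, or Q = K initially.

Q₀ = 0.03792 vs Keq = 0.06856 ⇒ Q<K, forward
Step 1:
                    X           C           J
  Initial        6.52     0.01834       9.025
  Change    -0.003138    0.006275    0.009413
  Equil         6.517     0.02462       9.034
  solve Keq expr → x = 0.003138; check Q = 0.06856
Then add 0.04044 M of C.
Step 2:
                    X           C           J
  Initial       6.517     0.06506       9.034
  Change      0.02008    -0.04015    -0.06023
  Equil         6.537      0.0249       8.974
  solve Keq expr → x = -0.02008; check Q = 0.06856

Q₀ = 0.03792; Q < K (proceeds forward)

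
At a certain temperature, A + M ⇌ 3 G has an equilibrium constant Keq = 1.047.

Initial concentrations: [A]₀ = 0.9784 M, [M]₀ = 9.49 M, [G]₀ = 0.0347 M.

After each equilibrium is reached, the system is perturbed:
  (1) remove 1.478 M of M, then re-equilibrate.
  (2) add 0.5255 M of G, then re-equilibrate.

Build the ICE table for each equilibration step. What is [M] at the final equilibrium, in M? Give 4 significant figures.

[M]_eq = 7.636 M

Q₀ = 4.4999e-06 vs Keq = 1.047 ⇒ Q<K, forward
Step 1:
                  A         M         G
  I          0.9784      9.49    0.0347
  C         -0.5275   -0.5275     1.583
  E          0.4509     8.962     1.617
  solve Keq expr → x = 0.5275; check Q = 1.047
Then remove 1.478 M of M.
Step 2:
                  A         M         G
  I          0.4509     7.484     1.617
  C         0.02258   0.02258  -0.06773
  E          0.4734     7.507      1.55
  solve Keq expr → x = -0.02258; check Q = 1.047
Then add 0.5255 M of G.
Step 3:
                  A         M         G
  I          0.4734     7.507     2.075
  C          0.1288    0.1288   -0.3865
  E          0.6023     7.636     1.689
  solve Keq expr → x = -0.1288; check Q = 1.047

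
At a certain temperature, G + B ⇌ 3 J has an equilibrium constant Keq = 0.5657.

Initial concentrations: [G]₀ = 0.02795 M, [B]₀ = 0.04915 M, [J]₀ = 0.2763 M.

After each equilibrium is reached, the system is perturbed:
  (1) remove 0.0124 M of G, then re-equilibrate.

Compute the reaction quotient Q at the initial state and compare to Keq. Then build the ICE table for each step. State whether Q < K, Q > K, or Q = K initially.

Q₀ = 15.35 vs Keq = 0.5657 ⇒ Q>K, reverse
Step 1:
                  G         B         J
  init      0.02795   0.04915    0.2763
  Δ         0.04129   0.04129   -0.1239
  eq        0.06924   0.09044    0.1524
  solve Keq expr → x = -0.04129; check Q = 0.5657
Then remove 0.0124 M of G.
Step 2:
                  G         B         J
  init      0.05684   0.09044    0.1524
  Δ        0.002229  0.002229 -0.006686
  eq        0.05907   0.09267    0.1458
  solve Keq expr → x = -0.002229; check Q = 0.5657

Q₀ = 15.35; Q > K (proceeds reverse)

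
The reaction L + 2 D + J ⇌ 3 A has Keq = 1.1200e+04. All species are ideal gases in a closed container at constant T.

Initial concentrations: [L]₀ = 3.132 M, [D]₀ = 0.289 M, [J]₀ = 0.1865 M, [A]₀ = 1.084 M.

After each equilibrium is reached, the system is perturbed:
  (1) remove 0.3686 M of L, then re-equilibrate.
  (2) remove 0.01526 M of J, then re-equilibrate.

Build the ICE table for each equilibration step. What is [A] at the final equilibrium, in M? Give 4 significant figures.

Q₀ = 26.11 vs Keq = 1.1200e+04 ⇒ Q<K, forward
Step 1:
                    L           D           J           A
  init          3.132       0.289      0.1865       1.084
  Δ           -0.1251     -0.2502     -0.1251      0.3753
  eq            3.007     0.03877     0.06139       1.459
  solve Keq expr → x = 0.1251; check Q = 1.1200e+04
Then remove 0.3686 M of L.
Step 2:
                    L           D           J           A
  init          2.638     0.03877     0.06139       1.459
  Δ          0.001062    0.002124    0.001062   -0.003186
  eq            2.639      0.0409     0.06245       1.456
  solve Keq expr → x = -0.001062; check Q = 1.1200e+04
Then remove 0.01526 M of J.
Step 3:
                    L           D           J           A
  init          2.639      0.0409     0.04719       1.456
  Δ          0.002338    0.004675    0.002338   -0.007013
  eq            2.642     0.04557     0.04953       1.449
  solve Keq expr → x = -0.002338; check Q = 1.1200e+04

[A]_eq = 1.449 M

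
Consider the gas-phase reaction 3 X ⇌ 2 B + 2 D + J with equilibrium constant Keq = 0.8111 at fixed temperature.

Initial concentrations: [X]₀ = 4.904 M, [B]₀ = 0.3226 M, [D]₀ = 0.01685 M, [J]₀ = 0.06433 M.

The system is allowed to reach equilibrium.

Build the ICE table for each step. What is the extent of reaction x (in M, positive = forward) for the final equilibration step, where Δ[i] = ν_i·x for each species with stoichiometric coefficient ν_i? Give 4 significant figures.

Q₀ = 1.6117e-08 vs Keq = 0.8111 ⇒ Q<K, forward
Step 1:
                  X         B         D         J
  Initial     4.904    0.3226   0.01685   0.06433
  Change     -2.537     1.691     1.691    0.8455
  Equil       2.367     2.014     1.708    0.9099
  solve Keq expr → x = 0.8455; check Q = 0.8111

x = 0.8455 M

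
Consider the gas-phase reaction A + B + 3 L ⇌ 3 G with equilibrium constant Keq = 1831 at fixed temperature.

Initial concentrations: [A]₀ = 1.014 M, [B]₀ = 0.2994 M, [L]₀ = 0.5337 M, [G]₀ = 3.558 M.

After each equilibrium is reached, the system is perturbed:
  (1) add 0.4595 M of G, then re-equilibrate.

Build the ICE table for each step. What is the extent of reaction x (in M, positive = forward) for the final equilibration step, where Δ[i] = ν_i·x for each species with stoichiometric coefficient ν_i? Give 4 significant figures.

x = -0.01399 M

Q₀ = 976 vs Keq = 1831 ⇒ Q<K, forward
Step 1:
                  A         B         L         G
  Initial     1.014    0.2994    0.5337     3.558
  Change   -0.02501  -0.02501  -0.07502   0.07502
  Equil       0.989    0.2744    0.4587     3.633
  solve Keq expr → x = 0.02501; check Q = 1831
Then add 0.4595 M of G.
Step 2:
                  A         B         L         G
  Initial     0.989    0.2744    0.4587     4.093
  Change    0.01399   0.01399   0.04196  -0.04196
  Equil       1.003    0.2884    0.5006     4.051
  solve Keq expr → x = -0.01399; check Q = 1831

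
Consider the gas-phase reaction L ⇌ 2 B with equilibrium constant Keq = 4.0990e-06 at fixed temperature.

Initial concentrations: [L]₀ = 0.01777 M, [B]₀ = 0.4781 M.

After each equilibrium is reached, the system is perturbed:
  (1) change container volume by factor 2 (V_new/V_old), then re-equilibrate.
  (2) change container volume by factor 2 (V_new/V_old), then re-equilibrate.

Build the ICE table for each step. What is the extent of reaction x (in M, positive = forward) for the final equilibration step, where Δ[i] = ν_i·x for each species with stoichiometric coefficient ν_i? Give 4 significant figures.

x = 7.4872e-05 M

Q₀ = 12.86 vs Keq = 4.0990e-06 ⇒ Q>K, reverse
Step 1:
                    L           B
  I           0.01777      0.4781
  C            0.2385     -0.4771
  E            0.2563    0.001025
  solve Keq expr → x = -0.2385; check Q = 4.0990e-06
Then change container volume by factor 2 (V_new/V_old).
Step 2:
                    L           B
  I            0.1282  5.1249e-04
  C       -1.0599e-04  2.1198e-04
  E             0.128  7.2448e-04
  solve Keq expr → x = 1.0599e-04; check Q = 4.0990e-06
Then change container volume by factor 2 (V_new/V_old).
Step 3:
                    L           B
  I           0.06402  3.6224e-04
  C       -7.4872e-05  1.4974e-04
  E           0.06395  5.1198e-04
  solve Keq expr → x = 7.4872e-05; check Q = 4.0990e-06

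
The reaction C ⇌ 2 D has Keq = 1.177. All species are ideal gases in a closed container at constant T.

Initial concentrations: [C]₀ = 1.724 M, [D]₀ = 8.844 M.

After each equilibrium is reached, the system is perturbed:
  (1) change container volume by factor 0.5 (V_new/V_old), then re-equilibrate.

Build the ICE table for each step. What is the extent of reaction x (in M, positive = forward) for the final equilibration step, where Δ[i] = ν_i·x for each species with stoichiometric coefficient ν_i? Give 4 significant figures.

Q₀ = 45.37 vs Keq = 1.177 ⇒ Q>K, reverse
Step 1:
                    C           D
  Initial       1.724       8.844
  Change        3.216      -6.433
  Equil          4.94       2.411
  solve Keq expr → x = -3.216; check Q = 1.177
Then change container volume by factor 0.5 (V_new/V_old).
Step 2:
                    C           D
  Initial       9.881       4.823
  Change        0.651      -1.302
  Equil         10.53       3.521
  solve Keq expr → x = -0.651; check Q = 1.177

x = -0.651 M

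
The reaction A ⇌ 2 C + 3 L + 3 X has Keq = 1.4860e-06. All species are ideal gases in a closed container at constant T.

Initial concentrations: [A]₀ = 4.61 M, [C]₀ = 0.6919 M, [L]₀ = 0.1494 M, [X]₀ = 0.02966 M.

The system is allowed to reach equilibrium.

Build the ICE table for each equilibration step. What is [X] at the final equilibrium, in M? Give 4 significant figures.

[X]_eq = 0.1036 M

Q₀ = 9.0355e-09 vs Keq = 1.4860e-06 ⇒ Q<K, forward
Step 1:
                   A          C          L          X
  I             4.61     0.6919     0.1494    0.02966
  C         -0.02466    0.04931    0.07397    0.07397
  E            4.585     0.7412     0.2234     0.1036
  solve Keq expr → x = 0.02466; check Q = 1.4860e-06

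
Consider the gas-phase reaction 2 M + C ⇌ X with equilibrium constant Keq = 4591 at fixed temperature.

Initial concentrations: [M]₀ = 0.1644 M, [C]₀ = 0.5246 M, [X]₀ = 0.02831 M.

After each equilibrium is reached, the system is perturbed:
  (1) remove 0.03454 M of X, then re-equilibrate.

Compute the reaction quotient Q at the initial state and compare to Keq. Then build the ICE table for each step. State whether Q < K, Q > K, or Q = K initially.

Q₀ = 1.997; Q < K (proceeds forward)

Q₀ = 1.997 vs Keq = 4591 ⇒ Q<K, forward
Step 1:
                   M          C          X
  I           0.1644     0.5246    0.02831
  C          -0.1572   -0.07859    0.07859
  E         0.007225      0.446     0.1069
  solve Keq expr → x = 0.07859; check Q = 4591
Then remove 0.03454 M of X.
Step 2:
                   M          C          X
  I         0.007225      0.446    0.07236
  C        -0.001251 -6.2550e-04 6.2550e-04
  E         0.005974     0.4454    0.07298
  solve Keq expr → x = 6.2550e-04; check Q = 4591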